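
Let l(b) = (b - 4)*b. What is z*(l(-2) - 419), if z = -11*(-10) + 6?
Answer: -47212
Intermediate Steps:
l(b) = b*(-4 + b) (l(b) = (-4 + b)*b = b*(-4 + b))
z = 116 (z = 110 + 6 = 116)
z*(l(-2) - 419) = 116*(-2*(-4 - 2) - 419) = 116*(-2*(-6) - 419) = 116*(12 - 419) = 116*(-407) = -47212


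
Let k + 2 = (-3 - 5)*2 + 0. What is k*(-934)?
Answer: 16812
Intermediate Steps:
k = -18 (k = -2 + ((-3 - 5)*2 + 0) = -2 + (-8*2 + 0) = -2 + (-16 + 0) = -2 - 16 = -18)
k*(-934) = -18*(-934) = 16812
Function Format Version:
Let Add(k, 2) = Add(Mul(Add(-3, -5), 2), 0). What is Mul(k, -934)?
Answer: 16812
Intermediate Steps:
k = -18 (k = Add(-2, Add(Mul(Add(-3, -5), 2), 0)) = Add(-2, Add(Mul(-8, 2), 0)) = Add(-2, Add(-16, 0)) = Add(-2, -16) = -18)
Mul(k, -934) = Mul(-18, -934) = 16812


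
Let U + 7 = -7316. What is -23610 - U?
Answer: -16287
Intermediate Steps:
U = -7323 (U = -7 - 7316 = -7323)
-23610 - U = -23610 - 1*(-7323) = -23610 + 7323 = -16287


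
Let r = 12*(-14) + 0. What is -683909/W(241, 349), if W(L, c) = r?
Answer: 683909/168 ≈ 4070.9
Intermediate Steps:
r = -168 (r = -168 + 0 = -168)
W(L, c) = -168
-683909/W(241, 349) = -683909/(-168) = -683909*(-1/168) = 683909/168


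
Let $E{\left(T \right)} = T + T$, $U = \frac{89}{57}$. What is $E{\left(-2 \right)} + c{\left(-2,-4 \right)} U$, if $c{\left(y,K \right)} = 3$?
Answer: $\frac{13}{19} \approx 0.68421$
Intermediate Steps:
$U = \frac{89}{57}$ ($U = 89 \cdot \frac{1}{57} = \frac{89}{57} \approx 1.5614$)
$E{\left(T \right)} = 2 T$
$E{\left(-2 \right)} + c{\left(-2,-4 \right)} U = 2 \left(-2\right) + 3 \cdot \frac{89}{57} = -4 + \frac{89}{19} = \frac{13}{19}$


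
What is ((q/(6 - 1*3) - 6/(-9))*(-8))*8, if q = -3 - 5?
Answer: 128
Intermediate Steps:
q = -8
((q/(6 - 1*3) - 6/(-9))*(-8))*8 = ((-8/(6 - 1*3) - 6/(-9))*(-8))*8 = ((-8/(6 - 3) - 6*(-1/9))*(-8))*8 = ((-8/3 + 2/3)*(-8))*8 = -2*(-8)*8 = 16*8 = 128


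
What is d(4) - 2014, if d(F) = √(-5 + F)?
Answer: -2014 + I ≈ -2014.0 + 1.0*I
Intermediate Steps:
d(4) - 2014 = √(-5 + 4) - 2014 = √(-1) - 2014 = I - 2014 = -2014 + I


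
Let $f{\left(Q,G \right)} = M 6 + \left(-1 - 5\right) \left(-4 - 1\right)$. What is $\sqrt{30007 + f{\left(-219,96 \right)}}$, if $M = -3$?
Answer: $\sqrt{30019} \approx 173.26$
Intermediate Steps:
$f{\left(Q,G \right)} = 12$ ($f{\left(Q,G \right)} = \left(-3\right) 6 + \left(-1 - 5\right) \left(-4 - 1\right) = -18 - -30 = -18 + 30 = 12$)
$\sqrt{30007 + f{\left(-219,96 \right)}} = \sqrt{30007 + 12} = \sqrt{30019}$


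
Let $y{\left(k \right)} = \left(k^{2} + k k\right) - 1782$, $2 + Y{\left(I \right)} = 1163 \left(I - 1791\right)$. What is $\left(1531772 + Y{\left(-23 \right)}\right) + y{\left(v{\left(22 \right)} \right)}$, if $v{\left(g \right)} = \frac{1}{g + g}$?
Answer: $- \frac{561143791}{968} \approx -5.7969 \cdot 10^{5}$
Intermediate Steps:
$Y{\left(I \right)} = -2082935 + 1163 I$ ($Y{\left(I \right)} = -2 + 1163 \left(I - 1791\right) = -2 + 1163 \left(-1791 + I\right) = -2 + \left(-2082933 + 1163 I\right) = -2082935 + 1163 I$)
$v{\left(g \right)} = \frac{1}{2 g}$
$y{\left(k \right)} = -1782 + 2 k^{2}$ ($y{\left(k \right)} = \left(k^{2} + k^{2}\right) - 1782 = 2 k^{2} - 1782 = -1782 + 2 k^{2}$)
$\left(1531772 + Y{\left(-23 \right)}\right) + y{\left(v{\left(22 \right)} \right)} = \left(1531772 + \left(-2082935 + 1163 \left(-23\right)\right)\right) - \left(1782 - 2 \left(\frac{1}{2 \cdot 22}\right)^{2}\right) = \left(1531772 - 2109684\right) - \left(1782 - 2 \left(\frac{1}{2} \cdot \frac{1}{22}\right)^{2}\right) = \left(1531772 - 2109684\right) - \left(1782 - \frac{2}{1936}\right) = -577912 + \left(-1782 + 2 \cdot \frac{1}{1936}\right) = -577912 + \left(-1782 + \frac{1}{968}\right) = -577912 - \frac{1724975}{968} = - \frac{561143791}{968}$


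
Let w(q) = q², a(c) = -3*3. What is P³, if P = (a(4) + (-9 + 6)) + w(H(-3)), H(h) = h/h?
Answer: -1331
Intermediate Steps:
a(c) = -9
H(h) = 1
P = -11 (P = (-9 + (-9 + 6)) + 1² = (-9 - 3) + 1 = -12 + 1 = -11)
P³ = (-11)³ = -1331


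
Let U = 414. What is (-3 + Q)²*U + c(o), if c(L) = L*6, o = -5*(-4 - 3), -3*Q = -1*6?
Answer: 624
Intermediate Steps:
Q = 2 (Q = -(-1)*6/3 = -⅓*(-6) = 2)
o = 35 (o = -5*(-7) = 35)
c(L) = 6*L
(-3 + Q)²*U + c(o) = (-3 + 2)²*414 + 6*35 = (-1)²*414 + 210 = 1*414 + 210 = 414 + 210 = 624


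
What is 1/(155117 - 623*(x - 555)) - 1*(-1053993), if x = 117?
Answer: 451099518064/427991 ≈ 1.0540e+6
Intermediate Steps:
1/(155117 - 623*(x - 555)) - 1*(-1053993) = 1/(155117 - 623*(117 - 555)) - 1*(-1053993) = 1/(155117 - 623*(-438)) + 1053993 = 1/(155117 + 272874) + 1053993 = 1/427991 + 1053993 = 451099518064/427991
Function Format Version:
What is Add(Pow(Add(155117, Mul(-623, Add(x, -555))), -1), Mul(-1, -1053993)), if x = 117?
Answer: Rational(451099518064, 427991) ≈ 1.0540e+6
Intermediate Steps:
Add(Pow(Add(155117, Mul(-623, Add(x, -555))), -1), Mul(-1, -1053993)) = Add(Pow(Add(155117, Mul(-623, Add(117, -555))), -1), Mul(-1, -1053993)) = Add(Pow(Add(155117, Mul(-623, -438)), -1), 1053993) = Add(Pow(Add(155117, 272874), -1), 1053993) = Add(Pow(427991, -1), 1053993) = Add(Rational(1, 427991), 1053993) = Rational(451099518064, 427991)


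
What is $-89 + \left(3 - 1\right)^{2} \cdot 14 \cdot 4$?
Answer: $135$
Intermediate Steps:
$-89 + \left(3 - 1\right)^{2} \cdot 14 \cdot 4 = -89 + 2^{2} \cdot 56 = -89 + 4 \cdot 56 = -89 + 224 = 135$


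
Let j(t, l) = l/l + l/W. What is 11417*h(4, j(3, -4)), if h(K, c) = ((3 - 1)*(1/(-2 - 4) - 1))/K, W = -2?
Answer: -79919/12 ≈ -6659.9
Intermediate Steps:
j(t, l) = 1 - l/2 (j(t, l) = l/l + l/(-2) = 1 + l*(-1/2) = 1 - l/2)
h(K, c) = -7/(3*K) (h(K, c) = (2*(1/(-6) - 1))/K = (2*(-1/6 - 1))/K = (2*(-7/6))/K = -7/(3*K))
11417*h(4, j(3, -4)) = 11417*(-7/3/4) = 11417*(-7/3*1/4) = 11417*(-7/12) = -79919/12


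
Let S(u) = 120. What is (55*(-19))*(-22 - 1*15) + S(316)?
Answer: 38785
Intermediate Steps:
(55*(-19))*(-22 - 1*15) + S(316) = (55*(-19))*(-22 - 1*15) + 120 = -1045*(-22 - 15) + 120 = -1045*(-37) + 120 = 38665 + 120 = 38785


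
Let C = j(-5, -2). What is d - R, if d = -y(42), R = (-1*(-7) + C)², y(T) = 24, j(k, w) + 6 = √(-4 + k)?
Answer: -16 - 6*I ≈ -16.0 - 6.0*I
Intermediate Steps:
j(k, w) = -6 + √(-4 + k)
C = -6 + 3*I (C = -6 + √(-4 - 5) = -6 + √(-9) = -6 + 3*I ≈ -6.0 + 3.0*I)
R = (1 + 3*I)² (R = (-1*(-7) + (-6 + 3*I))² = (7 + (-6 + 3*I))² = (1 + 3*I)² ≈ -8.0 + 6.0*I)
d = -24 (d = -1*24 = -24)
d - R = -24 - (-8 + 6*I) = -24 + (8 - 6*I) = -16 - 6*I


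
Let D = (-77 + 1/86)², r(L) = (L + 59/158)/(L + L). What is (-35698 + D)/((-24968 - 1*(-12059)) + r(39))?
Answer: 678389267127/294146861455 ≈ 2.3063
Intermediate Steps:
r(L) = (59/158 + L)/(2*L) (r(L) = (L + 59*(1/158))/((2*L)) = (L + 59/158)*(1/(2*L)) = (59/158 + L)*(1/(2*L)) = (59/158 + L)/(2*L))
D = 43837641/7396 (D = (-77 + 1/86)² = (-6621/86)² = 43837641/7396 ≈ 5927.2)
(-35698 + D)/((-24968 - 1*(-12059)) + r(39)) = (-35698 + 43837641/7396)/((-24968 - 1*(-12059)) + (1/316)*(59 + 158*39)/39) = -220184767/(7396*((-24968 + 12059) + (1/316)*(1/39)*(59 + 6162))) = -220184767/(7396*(-12909 + (1/316)*(1/39)*6221)) = -220184767/(7396*(-12909 + 6221/12324)) = -220184767/(7396*(-159084295/12324)) = -220184767/7396*(-12324/159084295) = 678389267127/294146861455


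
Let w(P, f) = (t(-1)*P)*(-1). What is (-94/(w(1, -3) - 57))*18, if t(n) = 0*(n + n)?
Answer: 564/19 ≈ 29.684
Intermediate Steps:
t(n) = 0 (t(n) = 0*(2*n) = 0)
w(P, f) = 0 (w(P, f) = (0*P)*(-1) = 0*(-1) = 0)
(-94/(w(1, -3) - 57))*18 = (-94/(0 - 57))*18 = (-94/(-57))*18 = -1/57*(-94)*18 = (94/57)*18 = 564/19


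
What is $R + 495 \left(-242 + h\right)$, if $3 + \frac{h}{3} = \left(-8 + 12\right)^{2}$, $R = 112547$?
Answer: $12062$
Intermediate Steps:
$h = 39$ ($h = -9 + 3 \left(-8 + 12\right)^{2} = -9 + 3 \cdot 4^{2} = -9 + 3 \cdot 16 = -9 + 48 = 39$)
$R + 495 \left(-242 + h\right) = 112547 + 495 \left(-242 + 39\right) = 112547 + 495 \left(-203\right) = 112547 - 100485 = 12062$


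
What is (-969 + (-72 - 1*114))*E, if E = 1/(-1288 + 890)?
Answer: 1155/398 ≈ 2.9020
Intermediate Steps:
E = -1/398 (E = 1/(-398) = -1/398 ≈ -0.0025126)
(-969 + (-72 - 1*114))*E = (-969 + (-72 - 1*114))*(-1/398) = (-969 + (-72 - 114))*(-1/398) = (-969 - 186)*(-1/398) = -1155*(-1/398) = 1155/398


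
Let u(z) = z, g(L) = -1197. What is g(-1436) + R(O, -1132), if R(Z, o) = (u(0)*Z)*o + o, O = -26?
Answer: -2329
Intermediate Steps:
R(Z, o) = o (R(Z, o) = (0*Z)*o + o = 0*o + o = 0 + o = o)
g(-1436) + R(O, -1132) = -1197 - 1132 = -2329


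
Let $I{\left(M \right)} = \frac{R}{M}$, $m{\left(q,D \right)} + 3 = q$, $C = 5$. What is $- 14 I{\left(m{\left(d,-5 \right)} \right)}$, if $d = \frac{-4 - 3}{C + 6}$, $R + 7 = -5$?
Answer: $- \frac{231}{5} \approx -46.2$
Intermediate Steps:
$R = -12$ ($R = -7 - 5 = -12$)
$d = - \frac{7}{11}$ ($d = \frac{-4 - 3}{5 + 6} = - \frac{7}{11} \approx -0.63636$)
$m{\left(q,D \right)} = -3 + q$
$I{\left(M \right)} = - \frac{12}{M}$
$- 14 I{\left(m{\left(d,-5 \right)} \right)} = - 14 \left(- \frac{12}{-3 - \frac{7}{11}}\right) = - 14 \left(- \frac{12}{- \frac{40}{11}}\right) = - 14 \left(\left(-12\right) \left(- \frac{11}{40}\right)\right) = \left(-14\right) \frac{33}{10} = - \frac{231}{5}$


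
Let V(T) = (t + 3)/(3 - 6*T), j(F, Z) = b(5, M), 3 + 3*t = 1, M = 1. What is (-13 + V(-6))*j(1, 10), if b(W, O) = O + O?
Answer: -3028/117 ≈ -25.880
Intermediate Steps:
t = -⅔ (t = -1 + (⅓)*1 = -1 + ⅓ = -⅔ ≈ -0.66667)
b(W, O) = 2*O
j(F, Z) = 2 (j(F, Z) = 2*1 = 2)
V(T) = 7/(3*(3 - 6*T)) (V(T) = (-⅔ + 3)/(3 - 6*T) = 7/(3*(3 - 6*T)))
(-13 + V(-6))*j(1, 10) = (-13 - 7/(-9 + 18*(-6)))*2 = (-13 - 7/(-9 - 108))*2 = (-13 - 7/(-117))*2 = (-13 - 7*(-1/117))*2 = (-13 + 7/117)*2 = -1514/117*2 = -3028/117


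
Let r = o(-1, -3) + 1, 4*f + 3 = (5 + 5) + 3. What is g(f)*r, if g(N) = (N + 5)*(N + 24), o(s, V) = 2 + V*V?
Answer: 2385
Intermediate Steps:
o(s, V) = 2 + V²
f = 5/2 (f = -¾ + ((5 + 5) + 3)/4 = -¾ + (10 + 3)/4 = -¾ + (¼)*13 = -¾ + 13/4 = 5/2 ≈ 2.5000)
g(N) = (5 + N)*(24 + N)
r = 12 (r = (2 + (-3)²) + 1 = (2 + 9) + 1 = 11 + 1 = 12)
g(f)*r = (120 + (5/2)² + 29*(5/2))*12 = (120 + 25/4 + 145/2)*12 = (795/4)*12 = 2385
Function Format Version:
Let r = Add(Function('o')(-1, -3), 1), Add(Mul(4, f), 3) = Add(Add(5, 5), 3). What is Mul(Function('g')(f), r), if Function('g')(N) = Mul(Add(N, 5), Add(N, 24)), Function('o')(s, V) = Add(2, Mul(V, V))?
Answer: 2385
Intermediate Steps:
Function('o')(s, V) = Add(2, Pow(V, 2))
f = Rational(5, 2) (f = Add(Rational(-3, 4), Mul(Rational(1, 4), Add(Add(5, 5), 3))) = Add(Rational(-3, 4), Mul(Rational(1, 4), Add(10, 3))) = Add(Rational(-3, 4), Mul(Rational(1, 4), 13)) = Add(Rational(-3, 4), Rational(13, 4)) = Rational(5, 2) ≈ 2.5000)
Function('g')(N) = Mul(Add(5, N), Add(24, N))
r = 12 (r = Add(Add(2, Pow(-3, 2)), 1) = Add(Add(2, 9), 1) = Add(11, 1) = 12)
Mul(Function('g')(f), r) = Mul(Add(120, Pow(Rational(5, 2), 2), Mul(29, Rational(5, 2))), 12) = Mul(Add(120, Rational(25, 4), Rational(145, 2)), 12) = Mul(Rational(795, 4), 12) = 2385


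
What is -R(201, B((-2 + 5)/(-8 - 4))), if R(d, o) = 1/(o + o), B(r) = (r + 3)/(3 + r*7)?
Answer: -5/22 ≈ -0.22727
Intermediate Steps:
B(r) = (3 + r)/(3 + 7*r)
R(d, o) = 1/(2*o)
-R(201, B((-2 + 5)/(-8 - 4))) = -1/(2*((3 + (-2 + 5)/(-8 - 4))/(3 + 7*((-2 + 5)/(-8 - 4))))) = -1/(2*((3 + 3/(-12))/(3 + 7*(3/(-12))))) = -1/(2*((3 + 3*(-1/12))/(3 + 7*(3*(-1/12))))) = -1/(2*((3 - ¼)/(3 + 7*(-¼)))) = -1/(2*((11/4)/(3 - 7/4))) = -1/(2*((11/4)/(5/4))) = -1/(2*((⅘)*(11/4))) = -1/(2*11/5) = -5/(2*11) = -1*5/22 = -5/22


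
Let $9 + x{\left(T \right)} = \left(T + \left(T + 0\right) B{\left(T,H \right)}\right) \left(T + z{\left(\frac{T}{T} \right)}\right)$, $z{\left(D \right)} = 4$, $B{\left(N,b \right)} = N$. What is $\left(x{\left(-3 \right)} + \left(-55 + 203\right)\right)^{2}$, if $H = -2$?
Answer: $21025$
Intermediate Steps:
$x{\left(T \right)} = -9 + \left(4 + T\right) \left(T + T^{2}\right)$ ($x{\left(T \right)} = -9 + \left(T + \left(T + 0\right) T\right) \left(T + 4\right) = -9 + \left(T + T T\right) \left(4 + T\right) = -9 + \left(T + T^{2}\right) \left(4 + T\right) = -9 + \left(4 + T\right) \left(T + T^{2}\right)$)
$\left(x{\left(-3 \right)} + \left(-55 + 203\right)\right)^{2} = \left(\left(-9 + \left(-3\right)^{3} + 4 \left(-3\right) + 5 \left(-3\right)^{2}\right) + \left(-55 + 203\right)\right)^{2} = \left(\left(-9 - 27 - 12 + 5 \cdot 9\right) + 148\right)^{2} = \left(\left(-9 - 27 - 12 + 45\right) + 148\right)^{2} = \left(-3 + 148\right)^{2} = 145^{2} = 21025$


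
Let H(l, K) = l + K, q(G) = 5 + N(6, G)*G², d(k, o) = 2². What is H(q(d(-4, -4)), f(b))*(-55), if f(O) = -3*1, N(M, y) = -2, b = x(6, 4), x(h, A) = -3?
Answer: 1650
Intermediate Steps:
d(k, o) = 4
b = -3
q(G) = 5 - 2*G²
f(O) = -3
H(l, K) = K + l
H(q(d(-4, -4)), f(b))*(-55) = (-3 + (5 - 2*4²))*(-55) = (-3 + (5 - 2*16))*(-55) = (-3 + (5 - 32))*(-55) = (-3 - 27)*(-55) = -30*(-55) = 1650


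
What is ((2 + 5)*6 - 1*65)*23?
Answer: -529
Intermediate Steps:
((2 + 5)*6 - 1*65)*23 = (7*6 - 65)*23 = (42 - 65)*23 = -23*23 = -529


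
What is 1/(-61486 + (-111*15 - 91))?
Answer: -1/63242 ≈ -1.5812e-5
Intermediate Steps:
1/(-61486 + (-111*15 - 91)) = 1/(-61486 + (-1665 - 91)) = 1/(-61486 - 1756) = 1/(-63242) = -1/63242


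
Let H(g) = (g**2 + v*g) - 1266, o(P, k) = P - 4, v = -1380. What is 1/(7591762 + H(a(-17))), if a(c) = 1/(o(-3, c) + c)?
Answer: 576/4372158817 ≈ 1.3174e-7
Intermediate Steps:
o(P, k) = -4 + P
a(c) = 1/(-7 + c) (a(c) = 1/((-4 - 3) + c) = 1/(-7 + c))
H(g) = -1266 + g**2 - 1380*g (H(g) = (g**2 - 1380*g) - 1266 = -1266 + g**2 - 1380*g)
1/(7591762 + H(a(-17))) = 1/(7591762 + (-1266 + (1/(-7 - 17))**2 - 1380/(-7 - 17))) = 1/(7591762 + (-1266 + (1/(-24))**2 - 1380/(-24))) = 1/(7591762 + (-1266 + (-1/24)**2 - 1380*(-1/24))) = 1/(7591762 + (-1266 + 1/576 + 115/2)) = 1/(7591762 - 696095/576) = 1/(4372158817/576) = 576/4372158817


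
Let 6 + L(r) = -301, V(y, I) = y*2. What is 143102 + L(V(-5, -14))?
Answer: 142795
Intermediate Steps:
V(y, I) = 2*y
L(r) = -307 (L(r) = -6 - 301 = -307)
143102 + L(V(-5, -14)) = 143102 - 307 = 142795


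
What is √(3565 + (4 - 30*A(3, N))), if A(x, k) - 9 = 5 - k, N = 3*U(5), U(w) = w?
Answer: √3599 ≈ 59.992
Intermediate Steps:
N = 15 (N = 3*5 = 15)
A(x, k) = 14 - k (A(x, k) = 9 + (5 - k) = 14 - k)
√(3565 + (4 - 30*A(3, N))) = √(3565 + (4 - 30*(14 - 1*15))) = √(3565 + (4 - 30*(14 - 15))) = √(3565 + (4 - 30*(-1))) = √(3565 + (4 + 30)) = √(3565 + 34) = √3599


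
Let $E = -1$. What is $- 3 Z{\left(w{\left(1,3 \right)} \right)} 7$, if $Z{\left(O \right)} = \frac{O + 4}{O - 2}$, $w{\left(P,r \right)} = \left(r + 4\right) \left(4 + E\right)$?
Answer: $- \frac{525}{19} \approx -27.632$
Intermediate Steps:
$w{\left(P,r \right)} = 12 + 3 r$ ($w{\left(P,r \right)} = \left(r + 4\right) \left(4 - 1\right) = \left(4 + r\right) 3 = 12 + 3 r$)
$Z{\left(O \right)} = \frac{4 + O}{-2 + O}$
$- 3 Z{\left(w{\left(1,3 \right)} \right)} 7 = - 3 \frac{4 + \left(12 + 3 \cdot 3\right)}{-2 + \left(12 + 3 \cdot 3\right)} 7 = - 3 \frac{4 + \left(12 + 9\right)}{-2 + \left(12 + 9\right)} 7 = - 3 \frac{4 + 21}{-2 + 21} \cdot 7 = - 3 \cdot \frac{1}{19} \cdot 25 \cdot 7 = \left(-3\right) \frac{25}{19} \cdot 7 = \left(- \frac{75}{19}\right) 7 = - \frac{525}{19}$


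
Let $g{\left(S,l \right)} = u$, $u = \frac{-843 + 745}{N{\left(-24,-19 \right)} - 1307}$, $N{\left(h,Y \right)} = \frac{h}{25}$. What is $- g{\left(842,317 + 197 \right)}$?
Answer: $- \frac{2450}{32699} \approx -0.074926$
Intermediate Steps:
$N{\left(h,Y \right)} = \frac{h}{25}$ ($N{\left(h,Y \right)} = h \frac{1}{25} = \frac{h}{25}$)
$u = \frac{2450}{32699}$ ($u = \frac{-843 + 745}{\frac{1}{25} \left(-24\right) - 1307} = - \frac{98}{- \frac{24}{25} - 1307} = - \frac{98}{- \frac{32699}{25}} = \left(-98\right) \left(- \frac{25}{32699}\right) = \frac{2450}{32699} \approx 0.074926$)
$g{\left(S,l \right)} = \frac{2450}{32699}$
$- g{\left(842,317 + 197 \right)} = \left(-1\right) \frac{2450}{32699} = - \frac{2450}{32699}$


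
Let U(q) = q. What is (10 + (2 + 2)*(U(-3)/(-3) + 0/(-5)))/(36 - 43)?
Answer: -2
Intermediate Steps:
(10 + (2 + 2)*(U(-3)/(-3) + 0/(-5)))/(36 - 43) = (10 + (2 + 2)*(-3/(-3) + 0/(-5)))/(36 - 43) = (10 + 4*(-3*(-⅓) + 0*(-⅕)))/(-7) = (10 + 4*(1 + 0))*(-⅐) = (10 + 4*1)*(-⅐) = (10 + 4)*(-⅐) = 14*(-⅐) = -2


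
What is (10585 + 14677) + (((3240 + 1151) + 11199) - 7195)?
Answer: 33657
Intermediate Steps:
(10585 + 14677) + (((3240 + 1151) + 11199) - 7195) = 25262 + ((4391 + 11199) - 7195) = 25262 + (15590 - 7195) = 25262 + 8395 = 33657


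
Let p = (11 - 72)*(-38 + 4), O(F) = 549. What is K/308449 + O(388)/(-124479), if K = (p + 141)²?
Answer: 67839182586/4266158119 ≈ 15.902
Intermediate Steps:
p = 2074 (p = -61*(-34) = 2074)
K = 4906225 (K = (2074 + 141)² = 2215² = 4906225)
K/308449 + O(388)/(-124479) = 4906225/308449 + 549/(-124479) = 4906225*(1/308449) + 549*(-1/124479) = 4906225/308449 - 61/13831 = 67839182586/4266158119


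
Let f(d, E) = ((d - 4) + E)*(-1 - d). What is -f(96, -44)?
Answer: 4656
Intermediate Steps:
f(d, E) = (-1 - d)*(-4 + E + d) (f(d, E) = ((-4 + d) + E)*(-1 - d) = (-4 + E + d)*(-1 - d) = (-1 - d)*(-4 + E + d))
-f(96, -44) = -(4 - 1*(-44) - 1*96² + 3*96 - 1*(-44)*96) = -(4 + 44 - 1*9216 + 288 + 4224) = -(4 + 44 - 9216 + 288 + 4224) = -1*(-4656) = 4656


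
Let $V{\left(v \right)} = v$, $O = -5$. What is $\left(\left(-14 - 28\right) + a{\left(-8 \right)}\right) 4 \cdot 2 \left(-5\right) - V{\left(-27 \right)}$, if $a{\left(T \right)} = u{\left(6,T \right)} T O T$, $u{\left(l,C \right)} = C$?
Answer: $-100693$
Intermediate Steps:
$a{\left(T \right)} = - 5 T^{3}$ ($a{\left(T \right)} = T T \left(-5\right) T = T^{2} \left(-5\right) T = - 5 T^{2} T = - 5 T^{3}$)
$\left(\left(-14 - 28\right) + a{\left(-8 \right)}\right) 4 \cdot 2 \left(-5\right) - V{\left(-27 \right)} = \left(\left(-14 - 28\right) - 5 \left(-8\right)^{3}\right) 4 \cdot 2 \left(-5\right) - -27 = \left(-42 - -2560\right) 8 \left(-5\right) + 27 = \left(-42 + 2560\right) \left(-40\right) + 27 = 2518 \left(-40\right) + 27 = -100720 + 27 = -100693$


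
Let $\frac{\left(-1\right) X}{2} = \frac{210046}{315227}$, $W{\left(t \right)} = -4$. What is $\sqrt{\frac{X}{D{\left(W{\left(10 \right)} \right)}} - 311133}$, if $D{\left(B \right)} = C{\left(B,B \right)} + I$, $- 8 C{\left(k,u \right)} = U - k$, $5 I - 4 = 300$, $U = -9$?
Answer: $\frac{i \sqrt{20737706710664123136957}}{258170913} \approx 557.79 i$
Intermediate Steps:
$I = \frac{304}{5}$ ($I = \frac{4}{5} + \frac{1}{5} \cdot 300 = \frac{4}{5} + 60 = \frac{304}{5} \approx 60.8$)
$C{\left(k,u \right)} = \frac{9}{8} + \frac{k}{8}$ ($C{\left(k,u \right)} = - \frac{-9 - k}{8} = \frac{9}{8} + \frac{k}{8}$)
$D{\left(B \right)} = \frac{2477}{40} + \frac{B}{8}$ ($D{\left(B \right)} = \left(\frac{9}{8} + \frac{B}{8}\right) + \frac{304}{5} = \frac{2477}{40} + \frac{B}{8}$)
$X = - \frac{420092}{315227}$ ($X = - 2 \cdot \frac{210046}{315227} = - 2 \cdot 210046 \cdot \frac{1}{315227} = \left(-2\right) \frac{210046}{315227} = - \frac{420092}{315227} \approx -1.3327$)
$\sqrt{\frac{X}{D{\left(W{\left(10 \right)} \right)}} - 311133} = \sqrt{- \frac{420092}{315227 \left(\frac{2477}{40} + \frac{1}{8} \left(-4\right)\right)} - 311133} = \sqrt{- \frac{420092}{315227 \left(\frac{2477}{40} - \frac{1}{2}\right)} - 311133} = \sqrt{- \frac{420092}{315227 \cdot \frac{2457}{40}} - 311133} = \sqrt{\left(- \frac{420092}{315227}\right) \frac{40}{2457} - 311133} = \sqrt{- \frac{16803680}{774512739} - 311133} = \sqrt{- \frac{240976488826967}{774512739}} = \frac{i \sqrt{20737706710664123136957}}{258170913}$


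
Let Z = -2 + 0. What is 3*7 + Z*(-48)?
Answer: 117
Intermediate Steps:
Z = -2
3*7 + Z*(-48) = 3*7 - 2*(-48) = 21 + 96 = 117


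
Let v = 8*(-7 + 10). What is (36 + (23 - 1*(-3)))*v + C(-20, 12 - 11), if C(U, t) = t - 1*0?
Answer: 1489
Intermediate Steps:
C(U, t) = t (C(U, t) = t + 0 = t)
v = 24 (v = 8*3 = 24)
(36 + (23 - 1*(-3)))*v + C(-20, 12 - 11) = (36 + (23 - 1*(-3)))*24 + (12 - 11) = (36 + (23 + 3))*24 + 1 = (36 + 26)*24 + 1 = 62*24 + 1 = 1488 + 1 = 1489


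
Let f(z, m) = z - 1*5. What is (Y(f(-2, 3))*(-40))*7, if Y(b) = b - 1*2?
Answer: 2520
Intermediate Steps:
f(z, m) = -5 + z (f(z, m) = z - 5 = -5 + z)
Y(b) = -2 + b (Y(b) = b - 2 = -2 + b)
(Y(f(-2, 3))*(-40))*7 = ((-2 + (-5 - 2))*(-40))*7 = ((-2 - 7)*(-40))*7 = -9*(-40)*7 = 360*7 = 2520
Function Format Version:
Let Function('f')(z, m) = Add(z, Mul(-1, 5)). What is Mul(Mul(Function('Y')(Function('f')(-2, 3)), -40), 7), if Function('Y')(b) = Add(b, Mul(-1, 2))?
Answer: 2520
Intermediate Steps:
Function('f')(z, m) = Add(-5, z) (Function('f')(z, m) = Add(z, -5) = Add(-5, z))
Function('Y')(b) = Add(-2, b) (Function('Y')(b) = Add(b, -2) = Add(-2, b))
Mul(Mul(Function('Y')(Function('f')(-2, 3)), -40), 7) = Mul(Mul(Add(-2, Add(-5, -2)), -40), 7) = Mul(Mul(Add(-2, -7), -40), 7) = Mul(Mul(-9, -40), 7) = Mul(360, 7) = 2520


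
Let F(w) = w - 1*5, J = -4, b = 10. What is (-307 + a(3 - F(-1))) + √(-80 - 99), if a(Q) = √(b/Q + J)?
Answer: -307 + I*√179 + I*√26/3 ≈ -307.0 + 15.079*I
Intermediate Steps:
F(w) = -5 + w (F(w) = w - 5 = -5 + w)
a(Q) = √(-4 + 10/Q) (a(Q) = √(10/Q - 4) = √(-4 + 10/Q))
(-307 + a(3 - F(-1))) + √(-80 - 99) = (-307 + √(-4 + 10/(3 - (-5 - 1)))) + √(-80 - 99) = (-307 + √(-4 + 10/(3 - 1*(-6)))) + √(-179) = (-307 + √(-4 + 10/(3 + 6))) + I*√179 = (-307 + √(-4 + 10/9)) + I*√179 = (-307 + √(-26/9)) + I*√179 = (-307 + I*√26/3) + I*√179 = -307 + I*√179 + I*√26/3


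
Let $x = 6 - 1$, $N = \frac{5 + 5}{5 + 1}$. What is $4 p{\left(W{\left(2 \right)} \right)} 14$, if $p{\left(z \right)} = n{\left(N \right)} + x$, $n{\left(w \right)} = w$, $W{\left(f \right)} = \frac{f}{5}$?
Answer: $\frac{1120}{3} \approx 373.33$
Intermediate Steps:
$N = \frac{5}{3}$ ($N = \frac{10}{6} = 10 \cdot \frac{1}{6} = \frac{5}{3} \approx 1.6667$)
$W{\left(f \right)} = \frac{f}{5}$ ($W{\left(f \right)} = f \frac{1}{5} = \frac{f}{5}$)
$x = 5$
$p{\left(z \right)} = \frac{20}{3}$ ($p{\left(z \right)} = \frac{5}{3} + 5 = \frac{20}{3}$)
$4 p{\left(W{\left(2 \right)} \right)} 14 = 4 \cdot \frac{20}{3} \cdot 14 = \frac{80}{3} \cdot 14 = \frac{1120}{3}$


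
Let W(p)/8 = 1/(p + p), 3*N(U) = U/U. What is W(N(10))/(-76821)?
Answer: -4/25607 ≈ -0.00015621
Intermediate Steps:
N(U) = ⅓ (N(U) = (U/U)/3 = (⅓)*1 = ⅓)
W(p) = 4/p (W(p) = 8/(p + p) = 8/((2*p)) = 8*(1/(2*p)) = 4/p)
W(N(10))/(-76821) = (4/(⅓))/(-76821) = (4*3)*(-1/76821) = 12*(-1/76821) = -4/25607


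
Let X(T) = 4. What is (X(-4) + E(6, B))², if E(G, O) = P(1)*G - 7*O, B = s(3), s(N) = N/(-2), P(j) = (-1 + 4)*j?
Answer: 4225/4 ≈ 1056.3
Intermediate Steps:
P(j) = 3*j
s(N) = -N/2 (s(N) = N*(-½) = -N/2)
B = -3/2 (B = -½*3 = -3/2 ≈ -1.5000)
E(G, O) = -7*O + 3*G (E(G, O) = (3*1)*G - 7*O = 3*G - 7*O = -7*O + 3*G)
(X(-4) + E(6, B))² = (4 + (-7*(-3/2) + 3*6))² = (4 + (21/2 + 18))² = (4 + 57/2)² = (65/2)² = 4225/4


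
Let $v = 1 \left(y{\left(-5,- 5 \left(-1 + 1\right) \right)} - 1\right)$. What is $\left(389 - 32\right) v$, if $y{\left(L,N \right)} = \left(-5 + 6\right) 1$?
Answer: $0$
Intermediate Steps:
$y{\left(L,N \right)} = 1$ ($y{\left(L,N \right)} = 1 \cdot 1 = 1$)
$v = 0$ ($v = 1 \left(1 - 1\right) = 1 \cdot 0 = 0$)
$\left(389 - 32\right) v = \left(389 - 32\right) 0 = 357 \cdot 0 = 0$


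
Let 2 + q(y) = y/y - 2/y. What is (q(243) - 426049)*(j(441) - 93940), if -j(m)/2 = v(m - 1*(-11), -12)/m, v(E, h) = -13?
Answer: 4288996821402128/107163 ≈ 4.0023e+10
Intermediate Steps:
j(m) = 26/m (j(m) = -(-26)/m = 26/m)
q(y) = -1 - 2/y (q(y) = -2 + (y/y - 2/y) = -2 + (1 - 2/y) = -1 - 2/y)
(q(243) - 426049)*(j(441) - 93940) = ((-2 - 1*243)/243 - 426049)*(26/441 - 93940) = ((-2 - 243)/243 - 426049)*(26*(1/441) - 93940) = ((1/243)*(-245) - 426049)*(26/441 - 93940) = (-245/243 - 426049)*(-41427514/441) = -103530152/243*(-41427514/441) = 4288996821402128/107163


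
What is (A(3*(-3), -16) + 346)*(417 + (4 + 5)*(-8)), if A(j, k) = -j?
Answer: 122475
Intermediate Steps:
(A(3*(-3), -16) + 346)*(417 + (4 + 5)*(-8)) = (-3*(-3) + 346)*(417 + (4 + 5)*(-8)) = (-1*(-9) + 346)*(417 + 9*(-8)) = (9 + 346)*(417 - 72) = 355*345 = 122475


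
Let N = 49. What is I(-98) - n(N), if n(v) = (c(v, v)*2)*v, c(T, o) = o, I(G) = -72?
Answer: -4874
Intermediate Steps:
n(v) = 2*v**2 (n(v) = (v*2)*v = (2*v)*v = 2*v**2)
I(-98) - n(N) = -72 - 2*49**2 = -72 - 2*2401 = -72 - 1*4802 = -72 - 4802 = -4874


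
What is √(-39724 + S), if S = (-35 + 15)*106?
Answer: 2*I*√10461 ≈ 204.56*I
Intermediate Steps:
S = -2120 (S = -20*106 = -2120)
√(-39724 + S) = √(-39724 - 2120) = √(-41844) = 2*I*√10461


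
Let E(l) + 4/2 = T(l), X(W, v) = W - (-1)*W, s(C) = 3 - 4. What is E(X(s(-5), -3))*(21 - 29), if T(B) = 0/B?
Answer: 16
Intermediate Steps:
s(C) = -1
X(W, v) = 2*W (X(W, v) = W + W = 2*W)
T(B) = 0
E(l) = -2 (E(l) = -2 + 0 = -2)
E(X(s(-5), -3))*(21 - 29) = -2*(21 - 29) = -2*(-8) = 16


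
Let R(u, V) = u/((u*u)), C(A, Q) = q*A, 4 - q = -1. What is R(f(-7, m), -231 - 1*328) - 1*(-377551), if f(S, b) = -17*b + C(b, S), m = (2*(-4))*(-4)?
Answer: 144979583/384 ≈ 3.7755e+5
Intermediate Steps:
q = 5 (q = 4 - 1*(-1) = 4 + 1 = 5)
m = 32 (m = -8*(-4) = 32)
C(A, Q) = 5*A
f(S, b) = -12*b (f(S, b) = -17*b + 5*b = -12*b)
R(u, V) = 1/u (R(u, V) = u/(u**2) = u/u**2 = 1/u)
R(f(-7, m), -231 - 1*328) - 1*(-377551) = 1/(-12*32) - 1*(-377551) = 1/(-384) + 377551 = -1/384 + 377551 = 144979583/384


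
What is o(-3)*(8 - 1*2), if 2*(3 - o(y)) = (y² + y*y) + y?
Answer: -27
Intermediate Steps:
o(y) = 3 - y² - y/2 (o(y) = 3 - ((y² + y*y) + y)/2 = 3 - ((y² + y²) + y)/2 = 3 - (2*y² + y)/2 = 3 - (y + 2*y²)/2 = 3 + (-y² - y/2) = 3 - y² - y/2)
o(-3)*(8 - 1*2) = (3 - 1*(-3)² - ½*(-3))*(8 - 1*2) = (3 - 1*9 + 3/2)*(8 - 2) = (3 - 9 + 3/2)*6 = -9/2*6 = -27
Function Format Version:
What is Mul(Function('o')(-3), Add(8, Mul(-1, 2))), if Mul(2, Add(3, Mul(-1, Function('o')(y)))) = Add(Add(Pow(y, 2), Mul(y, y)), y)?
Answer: -27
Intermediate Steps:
Function('o')(y) = Add(3, Mul(-1, Pow(y, 2)), Mul(Rational(-1, 2), y)) (Function('o')(y) = Add(3, Mul(Rational(-1, 2), Add(Add(Pow(y, 2), Mul(y, y)), y))) = Add(3, Mul(Rational(-1, 2), Add(Add(Pow(y, 2), Pow(y, 2)), y))) = Add(3, Mul(Rational(-1, 2), Add(Mul(2, Pow(y, 2)), y))) = Add(3, Mul(Rational(-1, 2), Add(y, Mul(2, Pow(y, 2))))) = Add(3, Add(Mul(-1, Pow(y, 2)), Mul(Rational(-1, 2), y))) = Add(3, Mul(-1, Pow(y, 2)), Mul(Rational(-1, 2), y)))
Mul(Function('o')(-3), Add(8, Mul(-1, 2))) = Mul(Add(3, Mul(-1, Pow(-3, 2)), Mul(Rational(-1, 2), -3)), Add(8, Mul(-1, 2))) = Mul(Add(3, Mul(-1, 9), Rational(3, 2)), Add(8, -2)) = Mul(Add(3, -9, Rational(3, 2)), 6) = Mul(Rational(-9, 2), 6) = -27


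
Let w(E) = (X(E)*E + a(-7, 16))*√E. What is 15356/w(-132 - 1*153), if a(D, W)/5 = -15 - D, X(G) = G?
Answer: -15356*I*√285/23137725 ≈ -0.011204*I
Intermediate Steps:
a(D, W) = -75 - 5*D (a(D, W) = 5*(-15 - D) = -75 - 5*D)
w(E) = √E*(-40 + E²) (w(E) = (E*E + (-75 - 5*(-7)))*√E = (E² + (-75 + 35))*√E = (E² - 40)*√E = (-40 + E²)*√E = √E*(-40 + E²))
15356/w(-132 - 1*153) = 15356/((√(-132 - 1*153)*(-40 + (-132 - 1*153)²))) = 15356/((√(-132 - 153)*(-40 + (-132 - 153)²))) = 15356/((√(-285)*(-40 + (-285)²))) = 15356/(((I*√285)*(-40 + 81225))) = 15356/(((I*√285)*81185)) = 15356/((81185*I*√285)) = 15356*(-I*√285/23137725) = -15356*I*√285/23137725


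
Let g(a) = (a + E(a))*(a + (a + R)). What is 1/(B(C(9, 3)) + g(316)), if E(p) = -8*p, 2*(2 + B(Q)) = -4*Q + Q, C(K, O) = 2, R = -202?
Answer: -1/951165 ≈ -1.0513e-6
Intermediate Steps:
B(Q) = -2 - 3*Q/2 (B(Q) = -2 + (-4*Q + Q)/2 = -2 + (-3*Q)/2 = -2 - 3*Q/2)
g(a) = -7*a*(-202 + 2*a) (g(a) = (a - 8*a)*(a + (a - 202)) = (-7*a)*(a + (-202 + a)) = (-7*a)*(-202 + 2*a) = -7*a*(-202 + 2*a))
1/(B(C(9, 3)) + g(316)) = 1/((-2 - 3/2*2) + 14*316*(101 - 1*316)) = 1/((-2 - 3) + 14*316*(101 - 316)) = 1/(-5 + 14*316*(-215)) = 1/(-5 - 951160) = 1/(-951165) = -1/951165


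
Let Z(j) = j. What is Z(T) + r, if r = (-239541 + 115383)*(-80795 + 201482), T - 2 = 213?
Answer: -14984256331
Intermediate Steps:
T = 215 (T = 2 + 213 = 215)
r = -14984256546 (r = -124158*120687 = -14984256546)
Z(T) + r = 215 - 14984256546 = -14984256331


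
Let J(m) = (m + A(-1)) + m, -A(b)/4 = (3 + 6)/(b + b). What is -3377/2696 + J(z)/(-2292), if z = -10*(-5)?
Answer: -2014553/1544808 ≈ -1.3041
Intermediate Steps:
z = 50
A(b) = -18/b (A(b) = -4*(3 + 6)/(b + b) = -36/(2*b) = -36*1/(2*b) = -18/b)
J(m) = 18 + 2*m (J(m) = (m - 18/(-1)) + m = (m - 18*(-1)) + m = (m + 18) + m = (18 + m) + m = 18 + 2*m)
-3377/2696 + J(z)/(-2292) = -3377/2696 + (18 + 2*50)/(-2292) = -3377*1/2696 + (18 + 100)*(-1/2292) = -3377/2696 + 118*(-1/2292) = -3377/2696 - 59/1146 = -2014553/1544808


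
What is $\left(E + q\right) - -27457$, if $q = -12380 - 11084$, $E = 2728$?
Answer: $6721$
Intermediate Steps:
$q = -23464$
$\left(E + q\right) - -27457 = \left(2728 - 23464\right) - -27457 = -20736 + 27457 = 6721$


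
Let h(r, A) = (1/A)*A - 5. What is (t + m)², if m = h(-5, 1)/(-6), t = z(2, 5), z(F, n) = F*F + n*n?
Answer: 7921/9 ≈ 880.11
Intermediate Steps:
h(r, A) = -4 (h(r, A) = A/A - 5 = 1 - 5 = -4)
z(F, n) = F² + n²
t = 29 (t = 2² + 5² = 4 + 25 = 29)
m = ⅔ (m = -4/(-6) = -4*(-⅙) = ⅔ ≈ 0.66667)
(t + m)² = (29 + ⅔)² = (89/3)² = 7921/9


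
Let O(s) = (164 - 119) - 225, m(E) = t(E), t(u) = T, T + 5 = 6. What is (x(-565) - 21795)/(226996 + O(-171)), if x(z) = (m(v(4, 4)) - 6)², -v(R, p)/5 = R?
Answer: -10885/113408 ≈ -0.095981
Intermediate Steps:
v(R, p) = -5*R
T = 1 (T = -5 + 6 = 1)
t(u) = 1
m(E) = 1
x(z) = 25 (x(z) = (1 - 6)² = (-5)² = 25)
O(s) = -180 (O(s) = 45 - 225 = -180)
(x(-565) - 21795)/(226996 + O(-171)) = (25 - 21795)/(226996 - 180) = -21770/226816 = -21770*1/226816 = -10885/113408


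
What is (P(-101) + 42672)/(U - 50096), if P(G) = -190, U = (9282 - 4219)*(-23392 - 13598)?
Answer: -21241/93665233 ≈ -0.00022678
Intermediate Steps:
U = -187280370 (U = 5063*(-36990) = -187280370)
(P(-101) + 42672)/(U - 50096) = (-190 + 42672)/(-187280370 - 50096) = 42482/(-187330466) = 42482*(-1/187330466) = -21241/93665233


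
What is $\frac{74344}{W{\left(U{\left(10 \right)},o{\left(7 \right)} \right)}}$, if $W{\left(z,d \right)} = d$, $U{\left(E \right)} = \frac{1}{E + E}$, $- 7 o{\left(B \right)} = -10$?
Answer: $\frac{260204}{5} \approx 52041.0$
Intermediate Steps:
$o{\left(B \right)} = \frac{10}{7}$ ($o{\left(B \right)} = \left(- \frac{1}{7}\right) \left(-10\right) = \frac{10}{7}$)
$U{\left(E \right)} = \frac{1}{2 E}$
$\frac{74344}{W{\left(U{\left(10 \right)},o{\left(7 \right)} \right)}} = \frac{74344}{\frac{10}{7}} = 74344 \cdot \frac{7}{10} = \frac{260204}{5}$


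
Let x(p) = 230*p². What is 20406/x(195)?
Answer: 3401/1457625 ≈ 0.0023332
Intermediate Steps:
20406/x(195) = 20406/((230*195²)) = 20406/((230*38025)) = 20406/8745750 = 20406*(1/8745750) = 3401/1457625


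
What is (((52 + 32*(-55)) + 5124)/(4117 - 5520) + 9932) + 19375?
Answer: 674005/23 ≈ 29305.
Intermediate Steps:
(((52 + 32*(-55)) + 5124)/(4117 - 5520) + 9932) + 19375 = (((52 - 1760) + 5124)/(-1403) + 9932) + 19375 = ((-1708 + 5124)*(-1/1403) + 9932) + 19375 = (3416*(-1/1403) + 9932) + 19375 = (-56/23 + 9932) + 19375 = 228380/23 + 19375 = 674005/23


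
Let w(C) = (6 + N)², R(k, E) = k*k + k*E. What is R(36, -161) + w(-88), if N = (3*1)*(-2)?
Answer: -4500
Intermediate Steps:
N = -6 (N = 3*(-2) = -6)
R(k, E) = k² + E*k
w(C) = 0 (w(C) = (6 - 6)² = 0² = 0)
R(36, -161) + w(-88) = 36*(-161 + 36) + 0 = 36*(-125) + 0 = -4500 + 0 = -4500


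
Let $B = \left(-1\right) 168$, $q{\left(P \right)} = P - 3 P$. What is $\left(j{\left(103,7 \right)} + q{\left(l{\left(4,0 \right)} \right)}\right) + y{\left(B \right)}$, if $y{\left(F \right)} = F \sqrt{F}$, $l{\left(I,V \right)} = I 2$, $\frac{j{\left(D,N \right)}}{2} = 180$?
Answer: $344 - 336 i \sqrt{42} \approx 344.0 - 2177.5 i$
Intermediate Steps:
$j{\left(D,N \right)} = 360$ ($j{\left(D,N \right)} = 2 \cdot 180 = 360$)
$l{\left(I,V \right)} = 2 I$
$q{\left(P \right)} = - 2 P$
$B = -168$
$y{\left(F \right)} = F^{\frac{3}{2}}$
$\left(j{\left(103,7 \right)} + q{\left(l{\left(4,0 \right)} \right)}\right) + y{\left(B \right)} = \left(360 - 2 \cdot 2 \cdot 4\right) + \left(-168\right)^{\frac{3}{2}} = \left(360 - 16\right) - 336 i \sqrt{42} = 344 - 336 i \sqrt{42}$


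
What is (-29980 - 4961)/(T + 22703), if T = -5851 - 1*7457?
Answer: -34941/9395 ≈ -3.7191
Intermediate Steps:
T = -13308 (T = -5851 - 7457 = -13308)
(-29980 - 4961)/(T + 22703) = (-29980 - 4961)/(-13308 + 22703) = -34941/9395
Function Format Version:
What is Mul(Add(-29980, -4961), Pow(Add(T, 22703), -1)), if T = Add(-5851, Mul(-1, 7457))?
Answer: Rational(-34941, 9395) ≈ -3.7191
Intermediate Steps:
T = -13308 (T = Add(-5851, -7457) = -13308)
Mul(Add(-29980, -4961), Pow(Add(T, 22703), -1)) = Mul(Add(-29980, -4961), Pow(Add(-13308, 22703), -1)) = Mul(-34941, Pow(9395, -1)) = Mul(-34941, Rational(1, 9395)) = Rational(-34941, 9395)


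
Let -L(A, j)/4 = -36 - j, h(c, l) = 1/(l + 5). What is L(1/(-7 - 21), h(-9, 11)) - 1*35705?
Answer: -142243/4 ≈ -35561.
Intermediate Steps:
h(c, l) = 1/(5 + l)
L(A, j) = 144 + 4*j (L(A, j) = -4*(-36 - j) = 144 + 4*j)
L(1/(-7 - 21), h(-9, 11)) - 1*35705 = (144 + 4/(5 + 11)) - 1*35705 = (144 + 4/16) - 35705 = (144 + 4*(1/16)) - 35705 = (144 + 1/4) - 35705 = 577/4 - 35705 = -142243/4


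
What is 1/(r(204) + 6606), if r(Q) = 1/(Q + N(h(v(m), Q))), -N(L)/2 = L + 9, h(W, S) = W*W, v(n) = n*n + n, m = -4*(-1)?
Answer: 614/4056083 ≈ 0.00015138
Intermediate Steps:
m = 4
v(n) = n + n² (v(n) = n² + n = n + n²)
h(W, S) = W²
N(L) = -18 - 2*L (N(L) = -2*(L + 9) = -2*(9 + L) = -18 - 2*L)
r(Q) = 1/(-818 + Q) (r(Q) = 1/(Q + (-18 - 2*16*(1 + 4)²)) = 1/(Q + (-18 - 2*(4*5)²)) = 1/(Q + (-18 - 2*20²)) = 1/(Q + (-18 - 2*400)) = 1/(Q + (-18 - 800)) = 1/(Q - 818) = 1/(-818 + Q))
1/(r(204) + 6606) = 1/(1/(-818 + 204) + 6606) = 1/(1/(-614) + 6606) = 1/(-1/614 + 6606) = 1/(4056083/614) = 614/4056083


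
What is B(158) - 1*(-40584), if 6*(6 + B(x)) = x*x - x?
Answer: 134137/3 ≈ 44712.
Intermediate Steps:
B(x) = -6 - x/6 + x²/6 (B(x) = -6 + (x*x - x)/6 = -6 + (x² - x)/6 = -6 + (-x/6 + x²/6) = -6 - x/6 + x²/6)
B(158) - 1*(-40584) = (-6 - ⅙*158 + (⅙)*158²) - 1*(-40584) = (-6 - 79/3 + (⅙)*24964) + 40584 = (-6 - 79/3 + 12482/3) + 40584 = 12385/3 + 40584 = 134137/3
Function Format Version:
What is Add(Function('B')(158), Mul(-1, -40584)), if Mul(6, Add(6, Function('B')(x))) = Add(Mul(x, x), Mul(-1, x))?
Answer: Rational(134137, 3) ≈ 44712.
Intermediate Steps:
Function('B')(x) = Add(-6, Mul(Rational(-1, 6), x), Mul(Rational(1, 6), Pow(x, 2))) (Function('B')(x) = Add(-6, Mul(Rational(1, 6), Add(Mul(x, x), Mul(-1, x)))) = Add(-6, Mul(Rational(1, 6), Add(Pow(x, 2), Mul(-1, x)))) = Add(-6, Add(Mul(Rational(-1, 6), x), Mul(Rational(1, 6), Pow(x, 2)))) = Add(-6, Mul(Rational(-1, 6), x), Mul(Rational(1, 6), Pow(x, 2))))
Add(Function('B')(158), Mul(-1, -40584)) = Add(Add(-6, Mul(Rational(-1, 6), 158), Mul(Rational(1, 6), Pow(158, 2))), Mul(-1, -40584)) = Add(Add(-6, Rational(-79, 3), Mul(Rational(1, 6), 24964)), 40584) = Add(Add(-6, Rational(-79, 3), Rational(12482, 3)), 40584) = Add(Rational(12385, 3), 40584) = Rational(134137, 3)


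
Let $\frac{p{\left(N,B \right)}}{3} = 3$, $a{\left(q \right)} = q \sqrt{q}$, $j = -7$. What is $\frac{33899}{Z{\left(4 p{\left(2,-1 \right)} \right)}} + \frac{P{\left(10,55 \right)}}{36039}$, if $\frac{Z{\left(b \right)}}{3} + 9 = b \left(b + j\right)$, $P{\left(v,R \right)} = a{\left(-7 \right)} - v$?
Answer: $\frac{407218337}{37300365} - \frac{7 i \sqrt{7}}{36039} \approx 10.917 - 0.00051389 i$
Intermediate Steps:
$a{\left(q \right)} = q^{\frac{3}{2}}$
$p{\left(N,B \right)} = 9$ ($p{\left(N,B \right)} = 3 \cdot 3 = 9$)
$P{\left(v,R \right)} = - v - 7 i \sqrt{7}$ ($P{\left(v,R \right)} = \left(-7\right)^{\frac{3}{2}} - v = - 7 i \sqrt{7} - v = - v - 7 i \sqrt{7}$)
$Z{\left(b \right)} = -27 + 3 b \left(-7 + b\right)$ ($Z{\left(b \right)} = -27 + 3 b \left(b - 7\right) = -27 + 3 b \left(-7 + b\right)$)
$\frac{33899}{Z{\left(4 p{\left(2,-1 \right)} \right)}} + \frac{P{\left(10,55 \right)}}{36039} = \frac{33899}{-27 - 21 \cdot 4 \cdot 9 + 3 \left(4 \cdot 9\right)^{2}} + \frac{\left(-1\right) 10 - 7 i \sqrt{7}}{36039} = \frac{33899}{-27 - 756 + 3 \cdot 36^{2}} + \left(-10 - 7 i \sqrt{7}\right) \frac{1}{36039} = \frac{33899}{-27 - 756 + 3 \cdot 1296} - \left(\frac{10}{36039} + \frac{7 i \sqrt{7}}{36039}\right) = \frac{33899}{-27 - 756 + 3888} - \left(\frac{10}{36039} + \frac{7 i \sqrt{7}}{36039}\right) = \frac{33899}{3105} - \left(\frac{10}{36039} + \frac{7 i \sqrt{7}}{36039}\right) = \frac{407218337}{37300365} - \frac{7 i \sqrt{7}}{36039}$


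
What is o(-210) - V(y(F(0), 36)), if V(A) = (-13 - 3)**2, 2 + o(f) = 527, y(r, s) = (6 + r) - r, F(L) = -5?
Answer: 269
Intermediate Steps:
y(r, s) = 6
o(f) = 525 (o(f) = -2 + 527 = 525)
V(A) = 256 (V(A) = (-16)**2 = 256)
o(-210) - V(y(F(0), 36)) = 525 - 1*256 = 525 - 256 = 269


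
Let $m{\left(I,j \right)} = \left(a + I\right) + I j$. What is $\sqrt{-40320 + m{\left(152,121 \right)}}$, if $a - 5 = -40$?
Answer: $i \sqrt{21811} \approx 147.69 i$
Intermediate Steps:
$a = -35$ ($a = 5 - 40 = -35$)
$m{\left(I,j \right)} = -35 + I + I j$ ($m{\left(I,j \right)} = \left(-35 + I\right) + I j = -35 + I + I j$)
$\sqrt{-40320 + m{\left(152,121 \right)}} = \sqrt{-40320 + \left(-35 + 152 + 152 \cdot 121\right)} = \sqrt{-40320 + \left(-35 + 152 + 18392\right)} = \sqrt{-40320 + 18509} = \sqrt{-21811} = i \sqrt{21811}$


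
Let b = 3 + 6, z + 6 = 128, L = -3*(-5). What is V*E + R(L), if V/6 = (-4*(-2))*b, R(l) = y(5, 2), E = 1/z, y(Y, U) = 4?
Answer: 460/61 ≈ 7.5410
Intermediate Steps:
L = 15
z = 122 (z = -6 + 128 = 122)
b = 9
E = 1/122 ≈ 0.0081967
R(l) = 4
V = 432 (V = 6*(-4*(-2)*9) = 6*(8*9) = 6*72 = 432)
V*E + R(L) = 432*(1/122) + 4 = 216/61 + 4 = 460/61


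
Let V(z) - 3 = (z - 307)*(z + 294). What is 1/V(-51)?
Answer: -1/86991 ≈ -1.1495e-5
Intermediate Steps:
V(z) = 3 + (-307 + z)*(294 + z) (V(z) = 3 + (z - 307)*(z + 294) = 3 + (-307 + z)*(294 + z))
1/V(-51) = 1/(-90255 + (-51)**2 - 13*(-51)) = 1/(-90255 + 2601 + 663) = 1/(-86991) = -1/86991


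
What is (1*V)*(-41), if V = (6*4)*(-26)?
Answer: 25584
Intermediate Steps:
V = -624 (V = 24*(-26) = -624)
(1*V)*(-41) = (1*(-624))*(-41) = -624*(-41) = 25584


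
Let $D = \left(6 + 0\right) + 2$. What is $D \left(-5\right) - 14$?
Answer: $-54$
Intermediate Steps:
$D = 8$ ($D = 6 + 2 = 8$)
$D \left(-5\right) - 14 = 8 \left(-5\right) - 14 = -40 - 14 = -54$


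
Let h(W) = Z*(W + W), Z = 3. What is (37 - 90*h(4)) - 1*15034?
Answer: -17157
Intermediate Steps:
h(W) = 6*W (h(W) = 3*(W + W) = 3*(2*W) = 6*W)
(37 - 90*h(4)) - 1*15034 = (37 - 540*4) - 1*15034 = (37 - 90*24) - 15034 = (37 - 2160) - 15034 = -2123 - 15034 = -17157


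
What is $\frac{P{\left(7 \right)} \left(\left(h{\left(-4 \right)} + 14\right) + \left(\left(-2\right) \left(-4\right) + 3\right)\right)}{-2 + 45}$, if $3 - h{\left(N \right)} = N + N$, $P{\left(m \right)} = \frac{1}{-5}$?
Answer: $- \frac{36}{215} \approx -0.16744$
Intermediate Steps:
$P{\left(m \right)} = - \frac{1}{5}$
$h{\left(N \right)} = 3 - 2 N$ ($h{\left(N \right)} = 3 - \left(N + N\right) = 3 - 2 N$)
$\frac{P{\left(7 \right)} \left(\left(h{\left(-4 \right)} + 14\right) + \left(\left(-2\right) \left(-4\right) + 3\right)\right)}{-2 + 45} = \frac{\left(- \frac{1}{5}\right) \left(\left(\left(3 - -8\right) + 14\right) + \left(\left(-2\right) \left(-4\right) + 3\right)\right)}{-2 + 45} = \frac{\left(- \frac{1}{5}\right) \left(\left(\left(3 + 8\right) + 14\right) + \left(8 + 3\right)\right)}{43} = - \frac{\left(11 + 14\right) + 11}{5} \cdot \frac{1}{43} = - \frac{25 + 11}{5} \cdot \frac{1}{43} = \left(- \frac{1}{5}\right) 36 \cdot \frac{1}{43} = \left(- \frac{36}{5}\right) \frac{1}{43} = - \frac{36}{215}$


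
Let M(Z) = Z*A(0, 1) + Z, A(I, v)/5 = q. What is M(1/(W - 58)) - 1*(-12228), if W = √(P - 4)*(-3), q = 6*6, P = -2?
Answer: 20892403/1709 + 543*I*√6/3418 ≈ 12225.0 + 0.38914*I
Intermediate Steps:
q = 36
A(I, v) = 180 (A(I, v) = 5*36 = 180)
W = -3*I*√6 (W = √(-2 - 4)*(-3) = √(-6)*(-3) = (I*√6)*(-3) = -3*I*√6 ≈ -7.3485*I)
M(Z) = 181*Z (M(Z) = Z*180 + Z = 180*Z + Z = 181*Z)
M(1/(W - 58)) - 1*(-12228) = 181/(-3*I*√6 - 58) - 1*(-12228) = 181/(-58 - 3*I*√6) + 12228 = 12228 + 181/(-58 - 3*I*√6)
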